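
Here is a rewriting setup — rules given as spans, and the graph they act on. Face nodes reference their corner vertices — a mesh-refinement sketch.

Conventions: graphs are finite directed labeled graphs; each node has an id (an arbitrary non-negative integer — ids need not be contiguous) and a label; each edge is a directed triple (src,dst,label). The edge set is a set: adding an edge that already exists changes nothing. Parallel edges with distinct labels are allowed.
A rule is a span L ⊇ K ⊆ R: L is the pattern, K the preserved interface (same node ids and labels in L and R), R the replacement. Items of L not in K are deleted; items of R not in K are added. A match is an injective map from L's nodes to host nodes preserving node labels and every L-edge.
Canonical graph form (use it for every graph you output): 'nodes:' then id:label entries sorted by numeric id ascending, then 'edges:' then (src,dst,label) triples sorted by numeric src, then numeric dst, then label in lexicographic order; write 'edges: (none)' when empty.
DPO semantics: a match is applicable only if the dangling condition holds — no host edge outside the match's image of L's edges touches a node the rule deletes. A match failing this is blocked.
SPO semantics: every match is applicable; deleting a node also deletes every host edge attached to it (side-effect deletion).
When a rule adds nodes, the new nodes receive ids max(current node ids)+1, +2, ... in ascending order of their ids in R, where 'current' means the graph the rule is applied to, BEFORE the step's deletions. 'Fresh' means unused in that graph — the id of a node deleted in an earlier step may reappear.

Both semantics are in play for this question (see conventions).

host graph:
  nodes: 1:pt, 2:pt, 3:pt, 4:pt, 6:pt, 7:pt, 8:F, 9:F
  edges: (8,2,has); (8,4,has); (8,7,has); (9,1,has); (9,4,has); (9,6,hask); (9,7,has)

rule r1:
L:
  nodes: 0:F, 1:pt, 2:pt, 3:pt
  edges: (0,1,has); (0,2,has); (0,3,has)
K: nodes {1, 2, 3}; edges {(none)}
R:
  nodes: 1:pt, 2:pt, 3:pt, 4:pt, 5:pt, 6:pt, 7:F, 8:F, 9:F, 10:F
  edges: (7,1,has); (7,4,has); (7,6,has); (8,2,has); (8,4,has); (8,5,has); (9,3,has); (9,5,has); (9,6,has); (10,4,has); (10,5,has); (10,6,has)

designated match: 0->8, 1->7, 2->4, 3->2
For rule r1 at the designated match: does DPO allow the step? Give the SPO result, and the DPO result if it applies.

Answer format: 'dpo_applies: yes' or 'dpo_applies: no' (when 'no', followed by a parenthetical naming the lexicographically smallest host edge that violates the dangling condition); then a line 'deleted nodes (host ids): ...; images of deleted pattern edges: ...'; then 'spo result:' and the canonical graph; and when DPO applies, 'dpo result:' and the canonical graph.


dpo_applies: yes
deleted nodes (host ids): 8; images of deleted pattern edges: (8,2,has); (8,4,has); (8,7,has)
spo result:
nodes: 1:pt, 2:pt, 3:pt, 4:pt, 6:pt, 7:pt, 9:F, 10:pt, 11:pt, 12:pt, 13:F, 14:F, 15:F, 16:F
edges: (9,1,has); (9,4,has); (9,6,hask); (9,7,has); (13,7,has); (13,10,has); (13,12,has); (14,4,has); (14,10,has); (14,11,has); (15,2,has); (15,11,has); (15,12,has); (16,10,has); (16,11,has); (16,12,has)
dpo result:
nodes: 1:pt, 2:pt, 3:pt, 4:pt, 6:pt, 7:pt, 9:F, 10:pt, 11:pt, 12:pt, 13:F, 14:F, 15:F, 16:F
edges: (9,1,has); (9,4,has); (9,6,hask); (9,7,has); (13,7,has); (13,10,has); (13,12,has); (14,4,has); (14,10,has); (14,11,has); (15,2,has); (15,11,has); (15,12,has); (16,10,has); (16,11,has); (16,12,has)


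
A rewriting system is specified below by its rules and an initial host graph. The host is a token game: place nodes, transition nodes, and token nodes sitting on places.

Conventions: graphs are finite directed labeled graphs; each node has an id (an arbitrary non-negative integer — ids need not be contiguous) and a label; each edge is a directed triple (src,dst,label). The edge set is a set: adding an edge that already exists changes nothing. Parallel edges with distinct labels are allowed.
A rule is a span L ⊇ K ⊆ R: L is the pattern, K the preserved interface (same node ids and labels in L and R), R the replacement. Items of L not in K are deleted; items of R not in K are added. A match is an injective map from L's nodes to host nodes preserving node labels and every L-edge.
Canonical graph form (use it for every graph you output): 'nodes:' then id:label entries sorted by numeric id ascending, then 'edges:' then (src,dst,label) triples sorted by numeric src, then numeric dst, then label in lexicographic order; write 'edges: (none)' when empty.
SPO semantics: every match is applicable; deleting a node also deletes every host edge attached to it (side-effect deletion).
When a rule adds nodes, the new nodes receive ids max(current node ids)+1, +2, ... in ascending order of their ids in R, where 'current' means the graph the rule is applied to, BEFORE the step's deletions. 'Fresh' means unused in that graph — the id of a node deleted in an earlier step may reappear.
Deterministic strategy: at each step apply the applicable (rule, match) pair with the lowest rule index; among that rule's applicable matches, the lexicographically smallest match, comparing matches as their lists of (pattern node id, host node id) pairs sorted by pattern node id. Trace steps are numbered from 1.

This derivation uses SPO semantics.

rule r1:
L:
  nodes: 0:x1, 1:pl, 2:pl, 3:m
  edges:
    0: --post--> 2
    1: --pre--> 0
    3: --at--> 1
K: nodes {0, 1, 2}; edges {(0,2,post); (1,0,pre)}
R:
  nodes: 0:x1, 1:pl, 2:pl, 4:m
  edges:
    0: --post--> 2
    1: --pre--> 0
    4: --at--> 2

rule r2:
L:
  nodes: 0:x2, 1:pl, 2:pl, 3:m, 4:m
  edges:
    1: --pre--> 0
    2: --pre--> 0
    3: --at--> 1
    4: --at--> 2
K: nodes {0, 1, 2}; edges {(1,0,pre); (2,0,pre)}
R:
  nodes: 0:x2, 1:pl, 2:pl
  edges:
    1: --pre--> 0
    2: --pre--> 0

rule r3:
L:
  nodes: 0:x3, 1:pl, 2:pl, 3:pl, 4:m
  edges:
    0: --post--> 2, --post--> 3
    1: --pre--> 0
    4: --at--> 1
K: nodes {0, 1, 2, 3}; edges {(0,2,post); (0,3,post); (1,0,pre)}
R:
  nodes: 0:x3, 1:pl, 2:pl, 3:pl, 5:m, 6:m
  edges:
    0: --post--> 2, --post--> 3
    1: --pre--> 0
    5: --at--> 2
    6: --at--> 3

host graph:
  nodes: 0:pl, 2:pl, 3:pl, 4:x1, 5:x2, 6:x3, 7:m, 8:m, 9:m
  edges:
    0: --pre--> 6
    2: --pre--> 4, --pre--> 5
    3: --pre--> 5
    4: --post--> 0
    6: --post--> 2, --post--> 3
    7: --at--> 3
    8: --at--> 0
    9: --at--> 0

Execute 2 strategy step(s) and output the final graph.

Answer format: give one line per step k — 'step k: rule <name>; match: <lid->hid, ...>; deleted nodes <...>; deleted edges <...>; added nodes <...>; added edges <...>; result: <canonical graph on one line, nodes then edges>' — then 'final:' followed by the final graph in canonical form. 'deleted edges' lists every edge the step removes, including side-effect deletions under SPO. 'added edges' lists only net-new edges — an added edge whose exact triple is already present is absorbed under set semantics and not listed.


step 1: rule r3; match: 0->6, 1->0, 2->2, 3->3, 4->8; deleted nodes 8; deleted edges (8,0,at); added nodes 10, 11; added edges (10,2,at); (11,3,at); result: nodes: 0:pl, 2:pl, 3:pl, 4:x1, 5:x2, 6:x3, 7:m, 9:m, 10:m, 11:m edges: (0,6,pre); (2,4,pre); (2,5,pre); (3,5,pre); (4,0,post); (6,2,post); (6,3,post); (7,3,at); (9,0,at); (10,2,at); (11,3,at)
step 2: rule r1; match: 0->4, 1->2, 2->0, 3->10; deleted nodes 10; deleted edges (10,2,at); added nodes 12; added edges (12,0,at); result: nodes: 0:pl, 2:pl, 3:pl, 4:x1, 5:x2, 6:x3, 7:m, 9:m, 11:m, 12:m edges: (0,6,pre); (2,4,pre); (2,5,pre); (3,5,pre); (4,0,post); (6,2,post); (6,3,post); (7,3,at); (9,0,at); (11,3,at); (12,0,at)
final:
nodes: 0:pl, 2:pl, 3:pl, 4:x1, 5:x2, 6:x3, 7:m, 9:m, 11:m, 12:m
edges: (0,6,pre); (2,4,pre); (2,5,pre); (3,5,pre); (4,0,post); (6,2,post); (6,3,post); (7,3,at); (9,0,at); (11,3,at); (12,0,at)


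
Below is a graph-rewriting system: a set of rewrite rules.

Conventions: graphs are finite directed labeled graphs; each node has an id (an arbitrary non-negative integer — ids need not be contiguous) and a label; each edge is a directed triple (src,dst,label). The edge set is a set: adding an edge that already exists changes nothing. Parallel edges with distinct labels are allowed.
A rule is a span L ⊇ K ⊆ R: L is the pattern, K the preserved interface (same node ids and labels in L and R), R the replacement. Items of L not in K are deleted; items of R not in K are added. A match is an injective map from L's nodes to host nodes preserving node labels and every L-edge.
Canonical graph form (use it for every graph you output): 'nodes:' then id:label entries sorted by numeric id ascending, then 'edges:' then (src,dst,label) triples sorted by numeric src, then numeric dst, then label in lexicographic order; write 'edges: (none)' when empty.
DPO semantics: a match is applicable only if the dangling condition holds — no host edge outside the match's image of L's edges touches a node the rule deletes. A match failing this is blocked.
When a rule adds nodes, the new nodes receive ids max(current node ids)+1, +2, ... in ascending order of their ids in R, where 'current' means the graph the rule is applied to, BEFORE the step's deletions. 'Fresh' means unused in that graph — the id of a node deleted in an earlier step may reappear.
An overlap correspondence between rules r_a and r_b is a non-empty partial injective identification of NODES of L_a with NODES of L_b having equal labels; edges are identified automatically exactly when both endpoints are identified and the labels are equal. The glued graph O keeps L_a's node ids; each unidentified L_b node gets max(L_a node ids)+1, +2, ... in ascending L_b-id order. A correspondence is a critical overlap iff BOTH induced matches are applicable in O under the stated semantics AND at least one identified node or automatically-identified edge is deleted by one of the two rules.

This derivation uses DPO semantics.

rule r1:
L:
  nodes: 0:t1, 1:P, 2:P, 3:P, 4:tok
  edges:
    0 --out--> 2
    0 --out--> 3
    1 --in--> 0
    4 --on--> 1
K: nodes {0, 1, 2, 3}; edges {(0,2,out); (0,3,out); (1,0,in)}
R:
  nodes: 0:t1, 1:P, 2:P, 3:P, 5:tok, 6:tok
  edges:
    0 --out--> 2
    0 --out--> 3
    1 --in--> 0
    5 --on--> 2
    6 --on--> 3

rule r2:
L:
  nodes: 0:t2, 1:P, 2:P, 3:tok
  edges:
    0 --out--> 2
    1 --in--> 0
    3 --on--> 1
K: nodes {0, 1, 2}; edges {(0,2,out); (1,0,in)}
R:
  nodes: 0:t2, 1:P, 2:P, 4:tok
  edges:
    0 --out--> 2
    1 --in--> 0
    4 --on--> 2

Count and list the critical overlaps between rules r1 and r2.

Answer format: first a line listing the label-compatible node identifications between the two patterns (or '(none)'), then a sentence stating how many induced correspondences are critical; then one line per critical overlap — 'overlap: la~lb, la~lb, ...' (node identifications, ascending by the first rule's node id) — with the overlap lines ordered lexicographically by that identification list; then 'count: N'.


label-compatible node identifications between L(r1) and L(r2): 1~1, 1~2, 2~1, 2~2, 3~1, 3~2, 4~3
3 of the induced correspondences are critical overlaps of r1 and r2.
overlap: 1~1, 2~2, 4~3
overlap: 1~1, 3~2, 4~3
overlap: 1~1, 4~3
count: 3


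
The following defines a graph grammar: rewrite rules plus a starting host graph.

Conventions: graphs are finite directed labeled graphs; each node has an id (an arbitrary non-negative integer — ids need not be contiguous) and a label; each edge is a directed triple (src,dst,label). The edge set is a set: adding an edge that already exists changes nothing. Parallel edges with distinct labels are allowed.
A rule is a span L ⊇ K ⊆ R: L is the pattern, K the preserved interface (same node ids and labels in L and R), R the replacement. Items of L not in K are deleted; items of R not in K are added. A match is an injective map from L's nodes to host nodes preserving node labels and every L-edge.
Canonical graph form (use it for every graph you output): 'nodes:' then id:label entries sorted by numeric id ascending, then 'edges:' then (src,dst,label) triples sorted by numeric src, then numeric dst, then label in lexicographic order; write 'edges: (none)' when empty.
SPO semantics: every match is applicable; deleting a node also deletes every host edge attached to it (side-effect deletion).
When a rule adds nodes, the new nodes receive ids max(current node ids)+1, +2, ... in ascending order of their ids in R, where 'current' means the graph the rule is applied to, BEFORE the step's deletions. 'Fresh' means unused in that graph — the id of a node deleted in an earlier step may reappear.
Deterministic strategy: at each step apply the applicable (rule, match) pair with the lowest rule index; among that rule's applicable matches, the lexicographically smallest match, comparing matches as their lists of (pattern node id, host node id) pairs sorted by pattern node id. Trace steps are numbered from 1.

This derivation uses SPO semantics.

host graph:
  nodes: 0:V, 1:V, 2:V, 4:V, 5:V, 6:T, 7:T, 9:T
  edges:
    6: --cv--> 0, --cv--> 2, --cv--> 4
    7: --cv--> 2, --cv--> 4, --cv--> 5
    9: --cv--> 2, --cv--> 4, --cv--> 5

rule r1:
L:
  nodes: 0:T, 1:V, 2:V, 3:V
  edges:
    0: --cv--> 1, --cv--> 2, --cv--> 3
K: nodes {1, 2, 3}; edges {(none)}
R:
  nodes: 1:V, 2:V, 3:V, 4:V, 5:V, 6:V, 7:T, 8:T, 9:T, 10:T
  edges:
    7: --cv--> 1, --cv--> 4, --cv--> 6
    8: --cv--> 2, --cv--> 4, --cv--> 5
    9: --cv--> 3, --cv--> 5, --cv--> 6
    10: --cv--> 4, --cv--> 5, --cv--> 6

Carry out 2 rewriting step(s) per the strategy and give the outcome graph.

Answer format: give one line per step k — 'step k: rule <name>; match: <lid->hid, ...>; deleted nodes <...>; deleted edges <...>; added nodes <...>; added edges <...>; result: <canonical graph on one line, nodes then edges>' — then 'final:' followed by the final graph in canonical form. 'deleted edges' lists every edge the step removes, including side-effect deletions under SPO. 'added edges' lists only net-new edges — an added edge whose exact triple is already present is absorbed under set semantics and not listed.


step 1: rule r1; match: 0->6, 1->0, 2->2, 3->4; deleted nodes 6; deleted edges (6,0,cv); (6,2,cv); (6,4,cv); added nodes 10, 11, 12, 13, 14, 15, 16; added edges (13,0,cv); (13,10,cv); (13,12,cv); (14,2,cv); (14,10,cv); (14,11,cv); (15,4,cv); (15,11,cv); (15,12,cv); (16,10,cv); (16,11,cv); (16,12,cv); result: nodes: 0:V, 1:V, 2:V, 4:V, 5:V, 7:T, 9:T, 10:V, 11:V, 12:V, 13:T, 14:T, 15:T, 16:T edges: (7,2,cv); (7,4,cv); (7,5,cv); (9,2,cv); (9,4,cv); (9,5,cv); (13,0,cv); (13,10,cv); (13,12,cv); (14,2,cv); (14,10,cv); (14,11,cv); (15,4,cv); (15,11,cv); (15,12,cv); (16,10,cv); (16,11,cv); (16,12,cv)
step 2: rule r1; match: 0->7, 1->2, 2->4, 3->5; deleted nodes 7; deleted edges (7,2,cv); (7,4,cv); (7,5,cv); added nodes 17, 18, 19, 20, 21, 22, 23; added edges (20,2,cv); (20,17,cv); (20,19,cv); (21,4,cv); (21,17,cv); (21,18,cv); (22,5,cv); (22,18,cv); (22,19,cv); (23,17,cv); (23,18,cv); (23,19,cv); result: nodes: 0:V, 1:V, 2:V, 4:V, 5:V, 9:T, 10:V, 11:V, 12:V, 13:T, 14:T, 15:T, 16:T, 17:V, 18:V, 19:V, 20:T, 21:T, 22:T, 23:T edges: (9,2,cv); (9,4,cv); (9,5,cv); (13,0,cv); (13,10,cv); (13,12,cv); (14,2,cv); (14,10,cv); (14,11,cv); (15,4,cv); (15,11,cv); (15,12,cv); (16,10,cv); (16,11,cv); (16,12,cv); (20,2,cv); (20,17,cv); (20,19,cv); (21,4,cv); (21,17,cv); (21,18,cv); (22,5,cv); (22,18,cv); (22,19,cv); (23,17,cv); (23,18,cv); (23,19,cv)
final:
nodes: 0:V, 1:V, 2:V, 4:V, 5:V, 9:T, 10:V, 11:V, 12:V, 13:T, 14:T, 15:T, 16:T, 17:V, 18:V, 19:V, 20:T, 21:T, 22:T, 23:T
edges: (9,2,cv); (9,4,cv); (9,5,cv); (13,0,cv); (13,10,cv); (13,12,cv); (14,2,cv); (14,10,cv); (14,11,cv); (15,4,cv); (15,11,cv); (15,12,cv); (16,10,cv); (16,11,cv); (16,12,cv); (20,2,cv); (20,17,cv); (20,19,cv); (21,4,cv); (21,17,cv); (21,18,cv); (22,5,cv); (22,18,cv); (22,19,cv); (23,17,cv); (23,18,cv); (23,19,cv)


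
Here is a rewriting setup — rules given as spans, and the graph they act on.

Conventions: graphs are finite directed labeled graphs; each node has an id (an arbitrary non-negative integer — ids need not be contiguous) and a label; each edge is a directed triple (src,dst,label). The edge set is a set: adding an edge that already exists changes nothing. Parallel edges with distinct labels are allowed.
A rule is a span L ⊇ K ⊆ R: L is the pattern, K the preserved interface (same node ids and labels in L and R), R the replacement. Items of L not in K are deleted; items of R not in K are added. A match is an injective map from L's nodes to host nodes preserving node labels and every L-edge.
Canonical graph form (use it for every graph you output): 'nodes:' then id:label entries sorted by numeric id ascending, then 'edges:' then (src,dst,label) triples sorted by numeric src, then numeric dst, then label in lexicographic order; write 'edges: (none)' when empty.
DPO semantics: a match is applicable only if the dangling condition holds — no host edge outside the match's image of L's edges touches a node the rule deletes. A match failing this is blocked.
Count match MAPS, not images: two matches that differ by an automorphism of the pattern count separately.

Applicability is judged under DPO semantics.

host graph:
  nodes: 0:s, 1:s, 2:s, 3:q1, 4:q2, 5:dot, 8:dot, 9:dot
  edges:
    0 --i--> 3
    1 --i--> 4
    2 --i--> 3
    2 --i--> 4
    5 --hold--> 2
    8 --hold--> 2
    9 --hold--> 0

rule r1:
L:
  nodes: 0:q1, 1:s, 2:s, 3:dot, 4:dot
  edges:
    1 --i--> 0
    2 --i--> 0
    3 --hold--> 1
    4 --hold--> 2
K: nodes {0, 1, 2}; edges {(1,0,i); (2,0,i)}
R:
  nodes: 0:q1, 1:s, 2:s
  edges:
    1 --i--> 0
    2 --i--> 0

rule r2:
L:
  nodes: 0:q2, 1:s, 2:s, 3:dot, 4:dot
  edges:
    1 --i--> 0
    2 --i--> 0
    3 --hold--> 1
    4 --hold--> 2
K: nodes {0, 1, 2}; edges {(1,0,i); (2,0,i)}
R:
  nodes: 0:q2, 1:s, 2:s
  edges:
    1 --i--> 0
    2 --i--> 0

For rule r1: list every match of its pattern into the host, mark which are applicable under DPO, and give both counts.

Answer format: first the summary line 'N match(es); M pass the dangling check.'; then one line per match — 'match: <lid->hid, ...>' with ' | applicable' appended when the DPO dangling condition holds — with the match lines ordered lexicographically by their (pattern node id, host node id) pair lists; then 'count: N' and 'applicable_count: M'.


4 match(es); 4 pass the dangling check.
match: 0->3, 1->0, 2->2, 3->9, 4->5 | applicable
match: 0->3, 1->0, 2->2, 3->9, 4->8 | applicable
match: 0->3, 1->2, 2->0, 3->5, 4->9 | applicable
match: 0->3, 1->2, 2->0, 3->8, 4->9 | applicable
count: 4
applicable_count: 4


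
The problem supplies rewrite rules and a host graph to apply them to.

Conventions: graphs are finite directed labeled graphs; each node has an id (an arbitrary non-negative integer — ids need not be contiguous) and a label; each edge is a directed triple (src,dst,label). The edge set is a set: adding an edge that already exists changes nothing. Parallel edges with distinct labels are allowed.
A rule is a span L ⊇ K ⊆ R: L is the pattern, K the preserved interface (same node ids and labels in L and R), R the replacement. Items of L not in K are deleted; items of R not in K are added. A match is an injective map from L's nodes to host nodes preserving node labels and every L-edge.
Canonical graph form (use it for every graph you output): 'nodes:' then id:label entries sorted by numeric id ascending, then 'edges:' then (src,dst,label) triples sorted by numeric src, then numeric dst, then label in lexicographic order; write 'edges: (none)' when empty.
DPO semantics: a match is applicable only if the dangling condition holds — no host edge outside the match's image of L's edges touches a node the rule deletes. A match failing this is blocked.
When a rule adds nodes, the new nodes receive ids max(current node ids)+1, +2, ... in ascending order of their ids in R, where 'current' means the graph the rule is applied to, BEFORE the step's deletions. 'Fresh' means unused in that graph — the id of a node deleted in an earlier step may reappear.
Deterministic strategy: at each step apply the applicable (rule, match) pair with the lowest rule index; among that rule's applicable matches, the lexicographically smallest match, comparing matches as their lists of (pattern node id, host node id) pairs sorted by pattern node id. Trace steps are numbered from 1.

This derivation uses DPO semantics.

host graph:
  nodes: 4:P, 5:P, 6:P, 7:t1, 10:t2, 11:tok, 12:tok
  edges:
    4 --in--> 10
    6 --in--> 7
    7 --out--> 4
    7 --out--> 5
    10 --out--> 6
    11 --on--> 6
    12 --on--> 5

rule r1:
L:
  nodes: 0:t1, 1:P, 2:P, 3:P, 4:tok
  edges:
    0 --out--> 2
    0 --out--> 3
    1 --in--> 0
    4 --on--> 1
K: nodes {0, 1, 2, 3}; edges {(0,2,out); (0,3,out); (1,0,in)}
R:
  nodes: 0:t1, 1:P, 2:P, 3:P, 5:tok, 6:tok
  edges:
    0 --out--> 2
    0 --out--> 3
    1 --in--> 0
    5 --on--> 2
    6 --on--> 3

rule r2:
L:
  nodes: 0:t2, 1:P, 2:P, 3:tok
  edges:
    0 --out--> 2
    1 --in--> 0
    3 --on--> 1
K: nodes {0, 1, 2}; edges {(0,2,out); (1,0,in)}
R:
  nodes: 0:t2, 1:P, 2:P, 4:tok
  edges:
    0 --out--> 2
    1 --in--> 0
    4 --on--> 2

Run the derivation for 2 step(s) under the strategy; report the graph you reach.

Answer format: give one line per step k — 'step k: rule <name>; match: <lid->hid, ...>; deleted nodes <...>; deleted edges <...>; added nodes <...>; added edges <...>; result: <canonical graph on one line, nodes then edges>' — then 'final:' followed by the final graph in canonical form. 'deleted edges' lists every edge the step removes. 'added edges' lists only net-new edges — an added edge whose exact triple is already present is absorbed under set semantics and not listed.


step 1: rule r1; match: 0->7, 1->6, 2->4, 3->5, 4->11; deleted nodes 11; deleted edges (11,6,on); added nodes 13, 14; added edges (13,4,on); (14,5,on); result: nodes: 4:P, 5:P, 6:P, 7:t1, 10:t2, 12:tok, 13:tok, 14:tok edges: (4,10,in); (6,7,in); (7,4,out); (7,5,out); (10,6,out); (12,5,on); (13,4,on); (14,5,on)
step 2: rule r2; match: 0->10, 1->4, 2->6, 3->13; deleted nodes 13; deleted edges (13,4,on); added nodes 15; added edges (15,6,on); result: nodes: 4:P, 5:P, 6:P, 7:t1, 10:t2, 12:tok, 14:tok, 15:tok edges: (4,10,in); (6,7,in); (7,4,out); (7,5,out); (10,6,out); (12,5,on); (14,5,on); (15,6,on)
final:
nodes: 4:P, 5:P, 6:P, 7:t1, 10:t2, 12:tok, 14:tok, 15:tok
edges: (4,10,in); (6,7,in); (7,4,out); (7,5,out); (10,6,out); (12,5,on); (14,5,on); (15,6,on)


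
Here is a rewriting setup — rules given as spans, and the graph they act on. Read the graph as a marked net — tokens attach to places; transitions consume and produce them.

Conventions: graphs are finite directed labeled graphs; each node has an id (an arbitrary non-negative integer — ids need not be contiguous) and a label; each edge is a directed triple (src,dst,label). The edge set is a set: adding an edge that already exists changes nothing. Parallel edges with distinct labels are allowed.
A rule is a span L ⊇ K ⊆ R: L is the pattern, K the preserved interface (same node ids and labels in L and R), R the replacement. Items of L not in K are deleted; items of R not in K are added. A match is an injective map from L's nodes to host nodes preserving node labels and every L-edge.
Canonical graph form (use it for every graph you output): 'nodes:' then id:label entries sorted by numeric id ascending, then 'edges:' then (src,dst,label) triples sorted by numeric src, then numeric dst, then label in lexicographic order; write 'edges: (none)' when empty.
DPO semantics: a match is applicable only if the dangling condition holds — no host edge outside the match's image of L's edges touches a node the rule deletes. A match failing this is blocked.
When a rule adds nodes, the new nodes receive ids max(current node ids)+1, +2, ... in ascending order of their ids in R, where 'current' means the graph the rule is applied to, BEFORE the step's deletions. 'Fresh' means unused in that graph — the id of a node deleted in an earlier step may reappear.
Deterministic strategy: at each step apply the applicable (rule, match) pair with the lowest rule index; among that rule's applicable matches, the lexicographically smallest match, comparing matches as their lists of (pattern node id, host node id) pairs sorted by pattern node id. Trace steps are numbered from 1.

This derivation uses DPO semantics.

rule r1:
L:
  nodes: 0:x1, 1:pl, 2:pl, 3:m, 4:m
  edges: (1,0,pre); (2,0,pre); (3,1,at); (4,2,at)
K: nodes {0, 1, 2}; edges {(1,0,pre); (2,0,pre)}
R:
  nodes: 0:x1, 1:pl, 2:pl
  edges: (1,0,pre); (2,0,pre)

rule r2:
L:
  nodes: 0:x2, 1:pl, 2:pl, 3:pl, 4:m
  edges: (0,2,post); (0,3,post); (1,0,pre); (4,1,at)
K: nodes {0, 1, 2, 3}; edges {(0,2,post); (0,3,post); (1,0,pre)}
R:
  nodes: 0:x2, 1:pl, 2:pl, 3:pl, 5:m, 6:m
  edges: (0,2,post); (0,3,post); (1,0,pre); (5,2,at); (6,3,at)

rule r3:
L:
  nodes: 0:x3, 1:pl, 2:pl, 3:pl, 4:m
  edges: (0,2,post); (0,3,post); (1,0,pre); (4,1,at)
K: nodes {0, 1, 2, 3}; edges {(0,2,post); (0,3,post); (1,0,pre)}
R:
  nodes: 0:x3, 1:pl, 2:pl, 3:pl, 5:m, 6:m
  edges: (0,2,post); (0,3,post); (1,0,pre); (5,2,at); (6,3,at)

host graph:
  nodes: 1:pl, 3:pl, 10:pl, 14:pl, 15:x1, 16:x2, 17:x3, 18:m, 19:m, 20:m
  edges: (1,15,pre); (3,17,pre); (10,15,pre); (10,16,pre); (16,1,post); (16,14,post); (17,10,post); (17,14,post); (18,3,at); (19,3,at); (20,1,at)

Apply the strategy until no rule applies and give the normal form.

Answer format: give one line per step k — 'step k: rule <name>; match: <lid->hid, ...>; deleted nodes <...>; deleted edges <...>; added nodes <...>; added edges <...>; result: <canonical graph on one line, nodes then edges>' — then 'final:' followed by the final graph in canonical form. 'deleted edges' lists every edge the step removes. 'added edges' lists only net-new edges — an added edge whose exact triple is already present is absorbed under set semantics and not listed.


step 1: rule r3; match: 0->17, 1->3, 2->10, 3->14, 4->18; deleted nodes 18; deleted edges (18,3,at); added nodes 21, 22; added edges (21,10,at); (22,14,at); result: nodes: 1:pl, 3:pl, 10:pl, 14:pl, 15:x1, 16:x2, 17:x3, 19:m, 20:m, 21:m, 22:m edges: (1,15,pre); (3,17,pre); (10,15,pre); (10,16,pre); (16,1,post); (16,14,post); (17,10,post); (17,14,post); (19,3,at); (20,1,at); (21,10,at); (22,14,at)
step 2: rule r1; match: 0->15, 1->1, 2->10, 3->20, 4->21; deleted nodes 20, 21; deleted edges (20,1,at); (21,10,at); added nodes (none); added edges (none); result: nodes: 1:pl, 3:pl, 10:pl, 14:pl, 15:x1, 16:x2, 17:x3, 19:m, 22:m edges: (1,15,pre); (3,17,pre); (10,15,pre); (10,16,pre); (16,1,post); (16,14,post); (17,10,post); (17,14,post); (19,3,at); (22,14,at)
step 3: rule r3; match: 0->17, 1->3, 2->10, 3->14, 4->19; deleted nodes 19; deleted edges (19,3,at); added nodes 23, 24; added edges (23,10,at); (24,14,at); result: nodes: 1:pl, 3:pl, 10:pl, 14:pl, 15:x1, 16:x2, 17:x3, 22:m, 23:m, 24:m edges: (1,15,pre); (3,17,pre); (10,15,pre); (10,16,pre); (16,1,post); (16,14,post); (17,10,post); (17,14,post); (22,14,at); (23,10,at); (24,14,at)
step 4: rule r2; match: 0->16, 1->10, 2->1, 3->14, 4->23; deleted nodes 23; deleted edges (23,10,at); added nodes 25, 26; added edges (25,1,at); (26,14,at); result: nodes: 1:pl, 3:pl, 10:pl, 14:pl, 15:x1, 16:x2, 17:x3, 22:m, 24:m, 25:m, 26:m edges: (1,15,pre); (3,17,pre); (10,15,pre); (10,16,pre); (16,1,post); (16,14,post); (17,10,post); (17,14,post); (22,14,at); (24,14,at); (25,1,at); (26,14,at)
final:
nodes: 1:pl, 3:pl, 10:pl, 14:pl, 15:x1, 16:x2, 17:x3, 22:m, 24:m, 25:m, 26:m
edges: (1,15,pre); (3,17,pre); (10,15,pre); (10,16,pre); (16,1,post); (16,14,post); (17,10,post); (17,14,post); (22,14,at); (24,14,at); (25,1,at); (26,14,at)


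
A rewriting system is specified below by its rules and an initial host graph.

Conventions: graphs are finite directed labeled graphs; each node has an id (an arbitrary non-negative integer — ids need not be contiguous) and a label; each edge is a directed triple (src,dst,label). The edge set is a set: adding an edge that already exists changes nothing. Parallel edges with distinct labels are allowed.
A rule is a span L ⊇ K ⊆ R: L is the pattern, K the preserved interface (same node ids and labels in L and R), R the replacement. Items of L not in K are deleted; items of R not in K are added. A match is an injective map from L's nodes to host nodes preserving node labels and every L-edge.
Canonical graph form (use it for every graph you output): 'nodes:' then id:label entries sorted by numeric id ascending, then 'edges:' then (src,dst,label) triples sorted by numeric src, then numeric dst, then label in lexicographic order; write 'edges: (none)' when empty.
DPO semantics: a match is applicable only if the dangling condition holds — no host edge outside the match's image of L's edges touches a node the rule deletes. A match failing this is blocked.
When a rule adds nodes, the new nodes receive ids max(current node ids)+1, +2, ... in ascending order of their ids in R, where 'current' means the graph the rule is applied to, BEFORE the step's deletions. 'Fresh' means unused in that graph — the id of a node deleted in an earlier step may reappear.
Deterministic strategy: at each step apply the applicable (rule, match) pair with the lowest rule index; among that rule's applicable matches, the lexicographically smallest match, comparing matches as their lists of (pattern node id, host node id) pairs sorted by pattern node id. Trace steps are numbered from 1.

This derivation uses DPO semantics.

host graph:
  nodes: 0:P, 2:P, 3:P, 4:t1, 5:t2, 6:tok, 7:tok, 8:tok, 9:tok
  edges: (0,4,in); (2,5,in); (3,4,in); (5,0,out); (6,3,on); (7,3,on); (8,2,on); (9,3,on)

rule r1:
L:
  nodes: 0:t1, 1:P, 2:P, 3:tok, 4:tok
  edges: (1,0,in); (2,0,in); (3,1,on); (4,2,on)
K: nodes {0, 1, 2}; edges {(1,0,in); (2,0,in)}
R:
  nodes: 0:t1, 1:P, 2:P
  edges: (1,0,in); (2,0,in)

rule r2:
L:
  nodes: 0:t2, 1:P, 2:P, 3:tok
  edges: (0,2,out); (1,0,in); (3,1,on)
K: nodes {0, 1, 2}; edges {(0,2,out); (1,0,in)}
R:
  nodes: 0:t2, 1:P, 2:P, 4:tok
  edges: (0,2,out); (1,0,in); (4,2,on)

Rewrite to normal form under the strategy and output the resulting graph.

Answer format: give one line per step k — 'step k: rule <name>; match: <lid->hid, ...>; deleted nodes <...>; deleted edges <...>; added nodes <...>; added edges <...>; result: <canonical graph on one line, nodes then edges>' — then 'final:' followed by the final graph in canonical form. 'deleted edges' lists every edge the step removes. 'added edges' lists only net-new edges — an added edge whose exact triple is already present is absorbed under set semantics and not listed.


step 1: rule r2; match: 0->5, 1->2, 2->0, 3->8; deleted nodes 8; deleted edges (8,2,on); added nodes 10; added edges (10,0,on); result: nodes: 0:P, 2:P, 3:P, 4:t1, 5:t2, 6:tok, 7:tok, 9:tok, 10:tok edges: (0,4,in); (2,5,in); (3,4,in); (5,0,out); (6,3,on); (7,3,on); (9,3,on); (10,0,on)
step 2: rule r1; match: 0->4, 1->0, 2->3, 3->10, 4->6; deleted nodes 6, 10; deleted edges (6,3,on); (10,0,on); added nodes (none); added edges (none); result: nodes: 0:P, 2:P, 3:P, 4:t1, 5:t2, 7:tok, 9:tok edges: (0,4,in); (2,5,in); (3,4,in); (5,0,out); (7,3,on); (9,3,on)
final:
nodes: 0:P, 2:P, 3:P, 4:t1, 5:t2, 7:tok, 9:tok
edges: (0,4,in); (2,5,in); (3,4,in); (5,0,out); (7,3,on); (9,3,on)


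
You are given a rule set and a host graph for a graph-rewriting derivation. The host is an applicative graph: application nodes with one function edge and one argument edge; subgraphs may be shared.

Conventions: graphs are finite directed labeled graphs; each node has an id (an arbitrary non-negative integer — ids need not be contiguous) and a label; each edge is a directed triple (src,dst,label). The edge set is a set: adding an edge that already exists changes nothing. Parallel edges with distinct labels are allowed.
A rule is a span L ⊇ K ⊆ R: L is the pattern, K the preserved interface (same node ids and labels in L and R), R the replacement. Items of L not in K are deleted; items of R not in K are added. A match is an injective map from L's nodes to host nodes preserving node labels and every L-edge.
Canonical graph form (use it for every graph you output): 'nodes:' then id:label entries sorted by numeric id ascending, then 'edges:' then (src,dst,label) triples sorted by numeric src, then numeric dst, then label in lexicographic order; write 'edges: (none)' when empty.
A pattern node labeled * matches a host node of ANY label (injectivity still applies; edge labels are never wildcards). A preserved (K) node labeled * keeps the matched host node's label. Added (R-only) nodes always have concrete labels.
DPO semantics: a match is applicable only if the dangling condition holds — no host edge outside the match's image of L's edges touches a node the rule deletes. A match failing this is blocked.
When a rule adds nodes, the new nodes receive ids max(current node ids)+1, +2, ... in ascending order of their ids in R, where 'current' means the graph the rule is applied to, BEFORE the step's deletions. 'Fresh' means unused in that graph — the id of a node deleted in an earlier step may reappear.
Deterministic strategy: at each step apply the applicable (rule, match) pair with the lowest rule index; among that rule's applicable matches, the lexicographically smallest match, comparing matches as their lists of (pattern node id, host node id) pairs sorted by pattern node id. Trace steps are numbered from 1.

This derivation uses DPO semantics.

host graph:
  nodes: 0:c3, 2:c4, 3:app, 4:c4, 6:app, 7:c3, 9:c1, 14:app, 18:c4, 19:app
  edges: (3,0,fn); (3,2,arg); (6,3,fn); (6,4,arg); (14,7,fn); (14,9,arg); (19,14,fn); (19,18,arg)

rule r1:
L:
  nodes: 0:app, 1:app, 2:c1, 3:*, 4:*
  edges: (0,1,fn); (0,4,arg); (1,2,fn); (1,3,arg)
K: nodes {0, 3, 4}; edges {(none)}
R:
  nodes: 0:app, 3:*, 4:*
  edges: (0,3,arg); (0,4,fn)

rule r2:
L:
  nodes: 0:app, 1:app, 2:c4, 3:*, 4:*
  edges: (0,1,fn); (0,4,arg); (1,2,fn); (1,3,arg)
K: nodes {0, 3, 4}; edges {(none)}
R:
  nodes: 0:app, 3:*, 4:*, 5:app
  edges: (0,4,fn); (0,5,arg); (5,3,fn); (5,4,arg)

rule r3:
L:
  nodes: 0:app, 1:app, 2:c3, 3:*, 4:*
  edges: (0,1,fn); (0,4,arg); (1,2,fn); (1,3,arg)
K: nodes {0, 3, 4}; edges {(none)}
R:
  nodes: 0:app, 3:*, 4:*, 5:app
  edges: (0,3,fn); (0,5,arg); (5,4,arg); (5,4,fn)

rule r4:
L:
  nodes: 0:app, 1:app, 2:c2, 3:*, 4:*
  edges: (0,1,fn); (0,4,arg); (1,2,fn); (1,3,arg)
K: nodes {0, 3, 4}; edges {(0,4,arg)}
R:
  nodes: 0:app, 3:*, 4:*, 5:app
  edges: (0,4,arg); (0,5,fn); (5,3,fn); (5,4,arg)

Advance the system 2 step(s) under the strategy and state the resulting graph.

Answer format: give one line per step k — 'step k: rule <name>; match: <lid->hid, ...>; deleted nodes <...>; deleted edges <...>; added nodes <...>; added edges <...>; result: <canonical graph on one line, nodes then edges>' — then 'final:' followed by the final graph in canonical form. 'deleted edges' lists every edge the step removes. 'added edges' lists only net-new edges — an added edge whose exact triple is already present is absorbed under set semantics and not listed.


step 1: rule r3; match: 0->6, 1->3, 2->0, 3->2, 4->4; deleted nodes 0, 3; deleted edges (3,0,fn); (3,2,arg); (6,3,fn); (6,4,arg); added nodes 20; added edges (6,2,fn); (6,20,arg); (20,4,arg); (20,4,fn); result: nodes: 2:c4, 4:c4, 6:app, 7:c3, 9:c1, 14:app, 18:c4, 19:app, 20:app edges: (6,2,fn); (6,20,arg); (14,7,fn); (14,9,arg); (19,14,fn); (19,18,arg); (20,4,arg); (20,4,fn)
step 2: rule r3; match: 0->19, 1->14, 2->7, 3->9, 4->18; deleted nodes 7, 14; deleted edges (14,7,fn); (14,9,arg); (19,14,fn); (19,18,arg); added nodes 21; added edges (19,9,fn); (19,21,arg); (21,18,arg); (21,18,fn); result: nodes: 2:c4, 4:c4, 6:app, 9:c1, 18:c4, 19:app, 20:app, 21:app edges: (6,2,fn); (6,20,arg); (19,9,fn); (19,21,arg); (20,4,arg); (20,4,fn); (21,18,arg); (21,18,fn)
final:
nodes: 2:c4, 4:c4, 6:app, 9:c1, 18:c4, 19:app, 20:app, 21:app
edges: (6,2,fn); (6,20,arg); (19,9,fn); (19,21,arg); (20,4,arg); (20,4,fn); (21,18,arg); (21,18,fn)


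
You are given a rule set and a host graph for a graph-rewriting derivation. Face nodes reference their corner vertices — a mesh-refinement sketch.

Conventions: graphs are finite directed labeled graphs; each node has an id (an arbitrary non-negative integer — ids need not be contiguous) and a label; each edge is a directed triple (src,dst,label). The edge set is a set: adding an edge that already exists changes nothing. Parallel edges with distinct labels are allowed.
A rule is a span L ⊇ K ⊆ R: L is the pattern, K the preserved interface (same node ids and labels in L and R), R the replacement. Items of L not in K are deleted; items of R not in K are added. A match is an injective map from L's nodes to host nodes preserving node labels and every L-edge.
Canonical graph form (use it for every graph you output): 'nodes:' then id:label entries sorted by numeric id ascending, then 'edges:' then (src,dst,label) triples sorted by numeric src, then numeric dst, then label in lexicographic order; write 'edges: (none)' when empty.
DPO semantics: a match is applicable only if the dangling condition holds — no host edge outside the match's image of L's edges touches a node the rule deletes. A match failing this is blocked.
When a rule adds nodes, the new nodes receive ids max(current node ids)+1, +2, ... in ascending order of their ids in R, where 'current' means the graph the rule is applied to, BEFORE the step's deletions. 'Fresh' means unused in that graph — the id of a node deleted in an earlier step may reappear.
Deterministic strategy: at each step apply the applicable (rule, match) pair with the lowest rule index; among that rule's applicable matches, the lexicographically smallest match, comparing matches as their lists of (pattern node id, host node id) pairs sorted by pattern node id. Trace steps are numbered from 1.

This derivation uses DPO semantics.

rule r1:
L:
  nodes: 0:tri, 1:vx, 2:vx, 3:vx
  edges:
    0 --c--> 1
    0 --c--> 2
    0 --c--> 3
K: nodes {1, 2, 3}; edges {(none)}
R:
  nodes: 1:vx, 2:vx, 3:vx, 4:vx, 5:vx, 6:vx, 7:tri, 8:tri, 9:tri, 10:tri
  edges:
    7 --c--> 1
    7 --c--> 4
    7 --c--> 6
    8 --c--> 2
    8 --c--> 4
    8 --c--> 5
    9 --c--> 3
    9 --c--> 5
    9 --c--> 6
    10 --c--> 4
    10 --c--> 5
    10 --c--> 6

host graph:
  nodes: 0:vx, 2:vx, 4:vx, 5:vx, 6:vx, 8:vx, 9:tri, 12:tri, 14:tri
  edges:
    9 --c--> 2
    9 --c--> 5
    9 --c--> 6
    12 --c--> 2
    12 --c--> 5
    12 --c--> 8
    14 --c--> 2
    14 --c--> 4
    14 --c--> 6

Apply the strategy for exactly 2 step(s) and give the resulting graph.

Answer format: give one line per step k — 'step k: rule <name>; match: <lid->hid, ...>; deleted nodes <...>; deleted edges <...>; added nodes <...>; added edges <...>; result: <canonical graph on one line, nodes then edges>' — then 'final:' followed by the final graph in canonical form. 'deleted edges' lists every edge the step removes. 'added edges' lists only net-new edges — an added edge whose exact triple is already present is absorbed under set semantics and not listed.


step 1: rule r1; match: 0->9, 1->2, 2->5, 3->6; deleted nodes 9; deleted edges (9,2,c); (9,5,c); (9,6,c); added nodes 15, 16, 17, 18, 19, 20, 21; added edges (18,2,c); (18,15,c); (18,17,c); (19,5,c); (19,15,c); (19,16,c); (20,6,c); (20,16,c); (20,17,c); (21,15,c); (21,16,c); (21,17,c); result: nodes: 0:vx, 2:vx, 4:vx, 5:vx, 6:vx, 8:vx, 12:tri, 14:tri, 15:vx, 16:vx, 17:vx, 18:tri, 19:tri, 20:tri, 21:tri edges: (12,2,c); (12,5,c); (12,8,c); (14,2,c); (14,4,c); (14,6,c); (18,2,c); (18,15,c); (18,17,c); (19,5,c); (19,15,c); (19,16,c); (20,6,c); (20,16,c); (20,17,c); (21,15,c); (21,16,c); (21,17,c)
step 2: rule r1; match: 0->12, 1->2, 2->5, 3->8; deleted nodes 12; deleted edges (12,2,c); (12,5,c); (12,8,c); added nodes 22, 23, 24, 25, 26, 27, 28; added edges (25,2,c); (25,22,c); (25,24,c); (26,5,c); (26,22,c); (26,23,c); (27,8,c); (27,23,c); (27,24,c); (28,22,c); (28,23,c); (28,24,c); result: nodes: 0:vx, 2:vx, 4:vx, 5:vx, 6:vx, 8:vx, 14:tri, 15:vx, 16:vx, 17:vx, 18:tri, 19:tri, 20:tri, 21:tri, 22:vx, 23:vx, 24:vx, 25:tri, 26:tri, 27:tri, 28:tri edges: (14,2,c); (14,4,c); (14,6,c); (18,2,c); (18,15,c); (18,17,c); (19,5,c); (19,15,c); (19,16,c); (20,6,c); (20,16,c); (20,17,c); (21,15,c); (21,16,c); (21,17,c); (25,2,c); (25,22,c); (25,24,c); (26,5,c); (26,22,c); (26,23,c); (27,8,c); (27,23,c); (27,24,c); (28,22,c); (28,23,c); (28,24,c)
final:
nodes: 0:vx, 2:vx, 4:vx, 5:vx, 6:vx, 8:vx, 14:tri, 15:vx, 16:vx, 17:vx, 18:tri, 19:tri, 20:tri, 21:tri, 22:vx, 23:vx, 24:vx, 25:tri, 26:tri, 27:tri, 28:tri
edges: (14,2,c); (14,4,c); (14,6,c); (18,2,c); (18,15,c); (18,17,c); (19,5,c); (19,15,c); (19,16,c); (20,6,c); (20,16,c); (20,17,c); (21,15,c); (21,16,c); (21,17,c); (25,2,c); (25,22,c); (25,24,c); (26,5,c); (26,22,c); (26,23,c); (27,8,c); (27,23,c); (27,24,c); (28,22,c); (28,23,c); (28,24,c)
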